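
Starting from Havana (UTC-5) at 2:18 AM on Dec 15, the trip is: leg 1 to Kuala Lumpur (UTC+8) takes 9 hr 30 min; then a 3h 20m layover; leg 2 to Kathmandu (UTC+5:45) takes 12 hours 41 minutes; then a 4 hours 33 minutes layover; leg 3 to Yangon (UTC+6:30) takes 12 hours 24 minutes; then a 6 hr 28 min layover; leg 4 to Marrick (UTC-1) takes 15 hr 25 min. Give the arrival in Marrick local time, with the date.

Convert departure to UTC: 2:18 AM + 5:00 = 7:18 AM UTC on Dec 15.
Add 9 hours 30 minutes leg 1 → 4:48 PM UTC.
Add 3 hours and 20 minutes layover in Kuala Lumpur → 8:08 PM UTC.
Add 12 hours 41 minutes leg 2 → 8:49 AM UTC (Dec 16).
Add 4 hours 33 minutes layover in Kathmandu → 1:22 PM UTC.
Add 12 hours 24 minutes leg 3 → 1:46 AM UTC (Dec 17).
Add 6 hours 28 minutes layover in Yangon → 8:14 AM UTC.
Add 15 hours 25 minutes leg 4 → 11:39 PM UTC.
Marrick is UTC−1:00, so local arrival = 11:39 PM − 1:00 = 10:39 PM on Dec 17.

10:39 PM on December 17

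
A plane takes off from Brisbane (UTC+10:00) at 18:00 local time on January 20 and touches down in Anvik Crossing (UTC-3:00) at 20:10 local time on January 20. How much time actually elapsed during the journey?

Anvik Crossing is 13:00 behind Brisbane.
Clock-face elapsed time (ignoring zones) is 2 hours 10 minutes.
Actual elapsed = 2 hours 10 minutes + 13:00 = 15 hours 10 minutes.

15 hours 10 minutes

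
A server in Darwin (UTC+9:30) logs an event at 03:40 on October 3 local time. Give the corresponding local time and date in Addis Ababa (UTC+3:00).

21:10 on October 2

In UTC: 03:40 − 9:30 = 18:10 on Oct 2.
Addis Ababa is UTC+3:00: 18:10 + 3:00 = 21:10 on Oct 2.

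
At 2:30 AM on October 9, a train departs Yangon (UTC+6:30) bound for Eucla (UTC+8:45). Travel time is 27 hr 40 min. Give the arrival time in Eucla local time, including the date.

Convert departure to UTC: 2:30 AM − 6:30 = 8:00 PM UTC on Oct 8.
Add 27 hours and 40 minutes travel time → 11:40 PM UTC (Oct 9).
Eucla is UTC+8:45, so local arrival = 11:40 PM + 8:45 = 8:25 AM on Oct 10.

8:25 AM on October 10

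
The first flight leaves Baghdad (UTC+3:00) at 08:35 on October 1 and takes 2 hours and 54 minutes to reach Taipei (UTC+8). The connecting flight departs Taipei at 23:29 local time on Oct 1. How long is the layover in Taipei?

7 hours

Convert departure to UTC: 08:35 − 3:00 = 05:35 UTC on Oct 1.
Add 2 hours 54 minutes flight time → 08:29 UTC.
Taipei is UTC+8:00, so local arrival = 08:29 + 8:00 = 16:29 on Oct 1.
Layover = 23:29 − 16:29 = 7 hours.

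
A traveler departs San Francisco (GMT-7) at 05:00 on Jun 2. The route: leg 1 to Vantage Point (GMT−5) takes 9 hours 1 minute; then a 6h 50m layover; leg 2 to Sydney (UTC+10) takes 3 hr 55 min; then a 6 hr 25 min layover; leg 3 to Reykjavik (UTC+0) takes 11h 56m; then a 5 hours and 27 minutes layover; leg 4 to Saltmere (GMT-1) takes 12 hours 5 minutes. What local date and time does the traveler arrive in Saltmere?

18:39 on June 4

Convert departure to UTC: 05:00 + 7:00 = 12:00 UTC on Jun 2.
Add 9 hours and 1 minute leg 1 → 21:01 UTC.
Add 6 hours and 50 minutes layover in Vantage Point → 03:51 UTC (Jun 3).
Add 3 hours 55 minutes leg 2 → 07:46 UTC.
Add 6 hours 25 minutes layover in Sydney → 14:11 UTC.
Add 11 hours 56 minutes leg 3 → 02:07 UTC (Jun 4).
Add 5 hours and 27 minutes layover in Reykjavik → 07:34 UTC.
Add 12 hours 5 minutes leg 4 → 19:39 UTC.
Saltmere is UTC−1:00, so local arrival = 19:39 − 1:00 = 18:39 on Jun 4.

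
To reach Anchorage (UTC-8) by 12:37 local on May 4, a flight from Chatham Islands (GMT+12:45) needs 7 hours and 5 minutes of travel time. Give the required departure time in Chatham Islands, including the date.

02:17 on May 5

Target arrival in UTC: 12:37 + 8:00 = 20:37 on May 4.
Subtract 7 hours and 5 minutes → departure 13:32 UTC on May 4.
Chatham Islands is UTC+12:45: 13:32 + 12:45 = 02:17 on May 5.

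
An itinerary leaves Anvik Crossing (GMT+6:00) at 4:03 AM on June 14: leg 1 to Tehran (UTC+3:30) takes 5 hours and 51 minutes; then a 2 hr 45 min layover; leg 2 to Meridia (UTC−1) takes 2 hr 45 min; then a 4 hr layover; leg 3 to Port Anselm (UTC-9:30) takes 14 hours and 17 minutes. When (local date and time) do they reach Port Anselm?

Convert departure to UTC: 4:03 AM − 6:00 = 10:03 PM UTC on Jun 13.
Add 5 hours and 51 minutes leg 1 → 3:54 AM UTC (Jun 14).
Add 2 hours and 45 minutes layover in Tehran → 6:39 AM UTC.
Add 2 hours and 45 minutes leg 2 → 9:24 AM UTC.
Add 4 hours layover in Meridia → 1:24 PM UTC.
Add 14 hours 17 minutes leg 3 → 3:41 AM UTC (Jun 15).
Port Anselm is UTC−9:30, so local arrival = 3:41 AM − 9:30 = 6:11 PM on Jun 14.

6:11 PM on Jun 14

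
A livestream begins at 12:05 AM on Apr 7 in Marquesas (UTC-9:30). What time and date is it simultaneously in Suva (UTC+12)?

9:35 PM on Apr 7

In UTC: 12:05 AM + 9:30 = 9:35 AM on Apr 7.
Suva is UTC+12:00: 9:35 AM + 12:00 = 9:35 PM on Apr 7.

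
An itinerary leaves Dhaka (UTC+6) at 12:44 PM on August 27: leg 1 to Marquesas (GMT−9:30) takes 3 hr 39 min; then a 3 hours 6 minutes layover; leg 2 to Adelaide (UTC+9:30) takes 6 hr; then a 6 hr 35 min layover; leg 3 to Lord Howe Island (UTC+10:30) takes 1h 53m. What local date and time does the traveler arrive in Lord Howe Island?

2:27 PM on August 28

Convert departure to UTC: 12:44 PM − 6:00 = 6:44 AM UTC on Aug 27.
Add 3 hours and 39 minutes leg 1 → 10:23 AM UTC.
Add 3 hours and 6 minutes layover in Marquesas → 1:29 PM UTC.
Add 6 hours leg 2 → 7:29 PM UTC.
Add 6 hours and 35 minutes layover in Adelaide → 2:04 AM UTC (Aug 28).
Add 1 hour 53 minutes leg 3 → 3:57 AM UTC.
Lord Howe Island is UTC+10:30, so local arrival = 3:57 AM + 10:30 = 2:27 PM on Aug 28.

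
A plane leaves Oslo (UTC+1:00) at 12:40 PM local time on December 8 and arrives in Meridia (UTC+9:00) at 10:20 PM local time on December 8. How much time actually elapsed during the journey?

Departure in UTC: 12:40 PM − 1:00 = 11:40 AM on Dec 8.
Arrival in UTC: 10:20 PM − 9:00 = 1:20 PM on Dec 8.
Elapsed = 1:20 PM − 11:40 AM = 1 hour 40 minutes.

1 hour 40 minutes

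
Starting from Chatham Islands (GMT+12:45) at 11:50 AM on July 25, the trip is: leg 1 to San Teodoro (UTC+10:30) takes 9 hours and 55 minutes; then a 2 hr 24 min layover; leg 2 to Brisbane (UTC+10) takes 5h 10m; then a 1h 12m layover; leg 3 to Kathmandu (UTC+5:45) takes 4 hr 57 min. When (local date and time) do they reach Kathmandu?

Convert departure to UTC: 11:50 AM − 12:45 = 11:05 PM UTC on Jul 24.
Add 9 hours 55 minutes leg 1 → 9:00 AM UTC (Jul 25).
Add 2 hours and 24 minutes layover in San Teodoro → 11:24 AM UTC.
Add 5 hours 10 minutes leg 2 → 4:34 PM UTC.
Add 1 hour and 12 minutes layover in Brisbane → 5:46 PM UTC.
Add 4 hours 57 minutes leg 3 → 10:43 PM UTC.
Kathmandu is UTC+5:45, so local arrival = 10:43 PM + 5:45 = 4:28 AM on Jul 26.

4:28 AM on July 26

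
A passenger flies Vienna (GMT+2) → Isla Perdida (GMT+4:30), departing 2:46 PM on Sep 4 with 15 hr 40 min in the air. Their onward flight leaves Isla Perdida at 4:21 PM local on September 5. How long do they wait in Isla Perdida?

7 hours 25 minutes

Convert departure to UTC: 2:46 PM − 2:00 = 12:46 PM UTC on Sep 4.
Add 15 hours 40 minutes flight time → 4:26 AM UTC (Sep 5).
Isla Perdida is UTC+4:30, so local arrival = 4:26 AM + 4:30 = 8:56 AM on Sep 5.
Layover = 4:21 PM − 8:56 AM = 7 hours 25 minutes.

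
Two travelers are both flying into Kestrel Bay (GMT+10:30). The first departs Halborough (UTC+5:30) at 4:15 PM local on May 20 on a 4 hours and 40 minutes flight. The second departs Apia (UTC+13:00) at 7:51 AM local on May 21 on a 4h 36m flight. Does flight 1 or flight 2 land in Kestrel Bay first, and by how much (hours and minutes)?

Flight 1 in UTC: 4:15 PM − 5:30 = 10:45 AM on May 20.
+4 hours and 40 minutes → arrive 3:25 PM UTC on May 20.
Flight 2 in UTC: 7:51 AM − 13:00 = 6:51 PM on May 20.
+4 hours and 36 minutes → arrive 11:27 PM UTC on May 20.
Flight 1 lands earlier by 8 hours 2 minutes.

the first, by 8 hours 2 minutes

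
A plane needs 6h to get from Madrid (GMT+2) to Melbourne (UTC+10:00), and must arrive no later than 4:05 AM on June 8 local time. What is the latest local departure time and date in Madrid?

Target arrival in UTC: 4:05 AM − 10:00 = 6:05 PM on Jun 7.
Subtract 6 hours → departure 12:05 PM UTC on Jun 7.
Madrid is UTC+2:00: 12:05 PM + 2:00 = 2:05 PM on Jun 7.

2:05 PM on Jun 7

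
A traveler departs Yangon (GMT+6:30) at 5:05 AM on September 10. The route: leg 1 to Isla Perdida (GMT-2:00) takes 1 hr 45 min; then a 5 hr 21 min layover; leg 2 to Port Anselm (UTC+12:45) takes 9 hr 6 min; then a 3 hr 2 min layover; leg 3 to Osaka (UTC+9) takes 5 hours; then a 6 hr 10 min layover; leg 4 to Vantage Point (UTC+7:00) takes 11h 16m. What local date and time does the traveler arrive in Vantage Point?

Convert departure to UTC: 5:05 AM − 6:30 = 10:35 PM UTC on Sep 9.
Add 1 hour and 45 minutes leg 1 → 12:20 AM UTC (Sep 10).
Add 5 hours 21 minutes layover in Isla Perdida → 5:41 AM UTC.
Add 9 hours 6 minutes leg 2 → 2:47 PM UTC.
Add 3 hours and 2 minutes layover in Port Anselm → 5:49 PM UTC.
Add 5 hours leg 3 → 10:49 PM UTC.
Add 6 hours 10 minutes layover in Osaka → 4:59 AM UTC (Sep 11).
Add 11 hours 16 minutes leg 4 → 4:15 PM UTC.
Vantage Point is UTC+7:00, so local arrival = 4:15 PM + 7:00 = 11:15 PM on Sep 11.

11:15 PM on September 11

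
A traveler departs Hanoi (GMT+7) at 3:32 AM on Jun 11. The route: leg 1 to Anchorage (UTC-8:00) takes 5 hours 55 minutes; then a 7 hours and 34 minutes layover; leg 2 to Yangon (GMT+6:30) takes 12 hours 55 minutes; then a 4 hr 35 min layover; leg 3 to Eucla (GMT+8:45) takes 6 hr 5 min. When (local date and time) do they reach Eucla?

6:21 PM on June 12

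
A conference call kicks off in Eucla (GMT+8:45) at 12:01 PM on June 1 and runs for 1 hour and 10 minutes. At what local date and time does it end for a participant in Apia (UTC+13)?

5:26 PM on Jun 1

Convert start to UTC: 12:01 PM − 8:45 = 3:16 AM UTC on Jun 1.
Add 1 hour 10 minutes duration → 4:26 AM UTC.
Apia is UTC+13:00, so local end time = 4:26 AM + 13:00 = 5:26 PM on Jun 1.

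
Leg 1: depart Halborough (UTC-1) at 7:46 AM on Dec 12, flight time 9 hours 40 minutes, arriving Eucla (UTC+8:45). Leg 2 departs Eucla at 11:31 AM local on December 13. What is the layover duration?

Convert departure to UTC: 7:46 AM + 1:00 = 8:46 AM UTC on Dec 12.
Add 9 hours and 40 minutes flight time → 6:26 PM UTC.
Eucla is UTC+8:45, so local arrival = 6:26 PM + 8:45 = 3:11 AM on Dec 13.
Layover = 11:31 AM − 3:11 AM = 8 hours 20 minutes.

8 hours 20 minutes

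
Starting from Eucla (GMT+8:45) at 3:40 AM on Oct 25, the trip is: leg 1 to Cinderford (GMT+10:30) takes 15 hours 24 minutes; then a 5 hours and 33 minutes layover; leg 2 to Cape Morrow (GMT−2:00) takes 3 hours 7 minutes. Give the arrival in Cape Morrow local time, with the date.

4:59 PM on Oct 25

Convert departure to UTC: 3:40 AM − 8:45 = 6:55 PM UTC on Oct 24.
Add 15 hours 24 minutes leg 1 → 10:19 AM UTC (Oct 25).
Add 5 hours and 33 minutes layover in Cinderford → 3:52 PM UTC.
Add 3 hours 7 minutes leg 2 → 6:59 PM UTC.
Cape Morrow is UTC−2:00, so local arrival = 6:59 PM − 2:00 = 4:59 PM on Oct 25.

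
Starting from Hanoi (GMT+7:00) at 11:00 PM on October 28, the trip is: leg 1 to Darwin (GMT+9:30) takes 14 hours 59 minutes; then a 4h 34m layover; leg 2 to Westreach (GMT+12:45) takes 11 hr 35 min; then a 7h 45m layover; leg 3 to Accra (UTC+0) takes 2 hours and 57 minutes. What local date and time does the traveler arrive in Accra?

Convert departure to UTC: 11:00 PM − 7:00 = 4:00 PM UTC on Oct 28.
Add 14 hours and 59 minutes leg 1 → 6:59 AM UTC (Oct 29).
Add 4 hours 34 minutes layover in Darwin → 11:33 AM UTC.
Add 11 hours 35 minutes leg 2 → 11:08 PM UTC.
Add 7 hours 45 minutes layover in Westreach → 6:53 AM UTC (Oct 30).
Add 2 hours and 57 minutes leg 3 → 9:50 AM UTC.
Accra is UTC+0, so local arrival is the same: 9:50 AM on Oct 30.

9:50 AM on October 30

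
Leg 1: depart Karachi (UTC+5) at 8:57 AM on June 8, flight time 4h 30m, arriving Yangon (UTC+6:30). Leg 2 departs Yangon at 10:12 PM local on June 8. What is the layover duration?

7 hours 15 minutes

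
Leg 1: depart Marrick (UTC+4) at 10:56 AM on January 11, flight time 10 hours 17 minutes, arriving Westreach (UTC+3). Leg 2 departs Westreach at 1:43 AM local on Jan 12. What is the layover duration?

Convert departure to UTC: 10:56 AM − 4:00 = 6:56 AM UTC on Jan 11.
Add 10 hours and 17 minutes flight time → 5:13 PM UTC.
Westreach is UTC+3:00, so local arrival = 5:13 PM + 3:00 = 8:13 PM on Jan 11.
Layover = 1:43 AM − 8:13 PM (+1 day) = 5 hours 30 minutes.

5 hours 30 minutes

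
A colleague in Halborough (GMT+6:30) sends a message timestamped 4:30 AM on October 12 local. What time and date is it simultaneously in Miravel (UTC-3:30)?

Miravel is 10:00 behind Halborough.
Shift by the zone difference: 4:30 AM − 10:00 = 6:30 PM on Oct 11 in Miravel.

6:30 PM on Oct 11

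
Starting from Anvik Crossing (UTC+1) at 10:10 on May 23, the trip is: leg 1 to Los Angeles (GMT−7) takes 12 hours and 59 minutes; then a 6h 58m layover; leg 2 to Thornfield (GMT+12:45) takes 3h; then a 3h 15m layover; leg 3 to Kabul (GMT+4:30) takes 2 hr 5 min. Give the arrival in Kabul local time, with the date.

Convert departure to UTC: 10:10 − 1:00 = 09:10 UTC on May 23.
Add 12 hours 59 minutes leg 1 → 22:09 UTC.
Add 6 hours 58 minutes layover in Los Angeles → 05:07 UTC (May 24).
Add 3 hours leg 2 → 08:07 UTC.
Add 3 hours and 15 minutes layover in Thornfield → 11:22 UTC.
Add 2 hours and 5 minutes leg 3 → 13:27 UTC.
Kabul is UTC+4:30, so local arrival = 13:27 + 4:30 = 17:57 on May 24.

17:57 on May 24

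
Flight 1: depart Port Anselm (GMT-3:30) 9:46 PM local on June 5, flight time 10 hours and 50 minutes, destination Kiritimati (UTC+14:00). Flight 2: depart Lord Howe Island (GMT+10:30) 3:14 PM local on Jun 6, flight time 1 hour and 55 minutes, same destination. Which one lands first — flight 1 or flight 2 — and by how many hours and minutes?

the second, by 5 hours 27 minutes

Flight 1 in UTC: 9:46 PM + 3:30 = 1:16 AM on Jun 6.
+10 hours and 50 minutes → arrive 12:06 PM UTC on Jun 6.
Flight 2 in UTC: 3:14 PM − 10:30 = 4:44 AM on Jun 6.
+1 hour and 55 minutes → arrive 6:39 AM UTC on Jun 6.
Flight 2 lands earlier by 5 hours 27 minutes.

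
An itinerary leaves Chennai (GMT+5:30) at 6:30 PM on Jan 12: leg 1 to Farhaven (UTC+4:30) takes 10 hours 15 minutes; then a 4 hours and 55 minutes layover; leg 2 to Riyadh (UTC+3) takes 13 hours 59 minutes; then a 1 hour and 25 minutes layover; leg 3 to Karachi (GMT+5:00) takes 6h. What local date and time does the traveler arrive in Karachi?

Convert departure to UTC: 6:30 PM − 5:30 = 1:00 PM UTC on Jan 12.
Add 10 hours 15 minutes leg 1 → 11:15 PM UTC.
Add 4 hours 55 minutes layover in Farhaven → 4:10 AM UTC (Jan 13).
Add 13 hours and 59 minutes leg 2 → 6:09 PM UTC.
Add 1 hour 25 minutes layover in Riyadh → 7:34 PM UTC.
Add 6 hours leg 3 → 1:34 AM UTC (Jan 14).
Karachi is UTC+5:00, so local arrival = 1:34 AM + 5:00 = 6:34 AM on Jan 14.

6:34 AM on January 14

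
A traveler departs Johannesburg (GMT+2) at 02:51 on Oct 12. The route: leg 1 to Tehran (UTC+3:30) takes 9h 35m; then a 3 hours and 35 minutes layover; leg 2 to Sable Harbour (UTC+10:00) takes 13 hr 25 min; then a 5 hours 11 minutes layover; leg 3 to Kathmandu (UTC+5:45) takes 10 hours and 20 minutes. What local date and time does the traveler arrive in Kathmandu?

00:42 on October 14

Convert departure to UTC: 02:51 − 2:00 = 00:51 UTC on Oct 12.
Add 9 hours and 35 minutes leg 1 → 10:26 UTC.
Add 3 hours and 35 minutes layover in Tehran → 14:01 UTC.
Add 13 hours and 25 minutes leg 2 → 03:26 UTC (Oct 13).
Add 5 hours 11 minutes layover in Sable Harbour → 08:37 UTC.
Add 10 hours 20 minutes leg 3 → 18:57 UTC.
Kathmandu is UTC+5:45, so local arrival = 18:57 + 5:45 = 00:42 on Oct 14.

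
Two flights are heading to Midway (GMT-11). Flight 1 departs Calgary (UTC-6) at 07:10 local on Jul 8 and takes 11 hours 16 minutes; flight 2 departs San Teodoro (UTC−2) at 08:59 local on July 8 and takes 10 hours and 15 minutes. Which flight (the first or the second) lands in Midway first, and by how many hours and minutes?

Flight 1 in UTC: 07:10 + 6:00 = 13:10 on Jul 8.
+11 hours 16 minutes → arrive 00:26 UTC on Jul 9.
Flight 2 in UTC: 08:59 + 2:00 = 10:59 on Jul 8.
+10 hours and 15 minutes → arrive 21:14 UTC on Jul 8.
Flight 2 lands earlier by 3 hours 12 minutes.

the second, by 3 hours 12 minutes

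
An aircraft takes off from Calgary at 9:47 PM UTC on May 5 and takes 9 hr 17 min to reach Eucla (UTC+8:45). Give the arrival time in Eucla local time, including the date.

Departure is given in UTC: 9:47 PM on May 5.
Add 9 hours and 17 minutes → 7:04 AM UTC (May 6).
Eucla is UTC+8:45: 7:04 AM + 8:45 = 3:49 PM on May 6.

3:49 PM on May 6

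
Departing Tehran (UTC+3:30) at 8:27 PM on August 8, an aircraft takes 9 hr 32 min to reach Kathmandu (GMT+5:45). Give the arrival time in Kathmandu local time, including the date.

Convert departure to UTC: 8:27 PM − 3:30 = 4:57 PM UTC on Aug 8.
Add 9 hours 32 minutes travel time → 2:29 AM UTC (Aug 9).
Kathmandu is UTC+5:45, so local arrival = 2:29 AM + 5:45 = 8:14 AM on Aug 9.

8:14 AM on August 9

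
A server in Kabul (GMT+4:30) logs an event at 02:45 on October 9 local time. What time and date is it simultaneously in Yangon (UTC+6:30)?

04:45 on October 9

In UTC: 02:45 − 4:30 = 22:15 on Oct 8.
Yangon is UTC+6:30: 22:15 + 6:30 = 04:45 on Oct 9.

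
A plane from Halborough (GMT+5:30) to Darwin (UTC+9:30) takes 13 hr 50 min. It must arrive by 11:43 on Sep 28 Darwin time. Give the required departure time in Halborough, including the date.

Target arrival in UTC: 11:43 − 9:30 = 02:13 on Sep 28.
Subtract 13 hours 50 minutes → departure 12:23 UTC on Sep 27.
Halborough is UTC+5:30: 12:23 + 5:30 = 17:53 on Sep 27.

17:53 on September 27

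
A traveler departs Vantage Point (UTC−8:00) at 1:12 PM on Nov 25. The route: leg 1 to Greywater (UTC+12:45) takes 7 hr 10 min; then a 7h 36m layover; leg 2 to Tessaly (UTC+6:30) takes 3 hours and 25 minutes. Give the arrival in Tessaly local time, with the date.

Convert departure to UTC: 1:12 PM + 8:00 = 9:12 PM UTC on Nov 25.
Add 7 hours 10 minutes leg 1 → 4:22 AM UTC (Nov 26).
Add 7 hours and 36 minutes layover in Greywater → 11:58 AM UTC.
Add 3 hours 25 minutes leg 2 → 3:23 PM UTC.
Tessaly is UTC+6:30, so local arrival = 3:23 PM + 6:30 = 9:53 PM on Nov 26.

9:53 PM on November 26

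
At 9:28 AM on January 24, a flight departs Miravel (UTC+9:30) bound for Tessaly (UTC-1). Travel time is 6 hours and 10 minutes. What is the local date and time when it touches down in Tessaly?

Convert departure to UTC: 9:28 AM − 9:30 = 11:58 PM UTC on Jan 23.
Add 6 hours 10 minutes travel time → 6:08 AM UTC (Jan 24).
Tessaly is UTC−1:00, so local arrival = 6:08 AM − 1:00 = 5:08 AM on Jan 24.

5:08 AM on January 24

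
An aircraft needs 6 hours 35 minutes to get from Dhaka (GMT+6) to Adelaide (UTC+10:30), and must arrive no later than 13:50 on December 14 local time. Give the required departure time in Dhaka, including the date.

Target arrival in UTC: 13:50 − 10:30 = 03:20 on Dec 14.
Subtract 6 hours 35 minutes → departure 20:45 UTC on Dec 13.
Dhaka is UTC+6:00: 20:45 + 6:00 = 02:45 on Dec 14.

02:45 on December 14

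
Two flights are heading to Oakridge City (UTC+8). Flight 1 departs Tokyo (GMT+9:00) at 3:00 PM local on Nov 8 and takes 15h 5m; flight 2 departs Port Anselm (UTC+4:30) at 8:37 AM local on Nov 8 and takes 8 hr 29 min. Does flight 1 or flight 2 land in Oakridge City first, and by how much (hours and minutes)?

Flight 1 in UTC: 3:00 PM − 9:00 = 6:00 AM on Nov 8.
+15 hours 5 minutes → arrive 9:05 PM UTC on Nov 8.
Flight 2 in UTC: 8:37 AM − 4:30 = 4:07 AM on Nov 8.
+8 hours and 29 minutes → arrive 12:36 PM UTC on Nov 8.
Flight 2 lands earlier by 8 hours 29 minutes.

the second, by 8 hours 29 minutes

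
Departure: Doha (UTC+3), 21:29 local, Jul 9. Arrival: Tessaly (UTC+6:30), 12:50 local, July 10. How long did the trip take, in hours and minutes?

11 hours 51 minutes

Departure in UTC: 21:29 − 3:00 = 18:29 on Jul 9.
Arrival in UTC: 12:50 − 6:30 = 06:20 on Jul 10.
Elapsed = 06:20 − 18:29 (+1 day) = 11 hours 51 minutes.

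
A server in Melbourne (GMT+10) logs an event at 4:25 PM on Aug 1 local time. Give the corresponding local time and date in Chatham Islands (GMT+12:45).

In UTC: 4:25 PM − 10:00 = 6:25 AM on Aug 1.
Chatham Islands is UTC+12:45: 6:25 AM + 12:45 = 7:10 PM on Aug 1.

7:10 PM on August 1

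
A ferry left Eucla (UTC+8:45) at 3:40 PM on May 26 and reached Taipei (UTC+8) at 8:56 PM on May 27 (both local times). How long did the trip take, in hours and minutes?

Taipei is 0:45 behind Eucla.
Clock-face elapsed time (ignoring zones) is 29 hours 16 minutes.
Actual elapsed = 29 hours 16 minutes + 0:45 = 30 hours 1 minute.

30 hours 1 minute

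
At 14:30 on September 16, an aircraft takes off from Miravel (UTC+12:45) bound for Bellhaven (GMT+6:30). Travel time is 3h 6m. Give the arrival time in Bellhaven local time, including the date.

Convert departure to UTC: 14:30 − 12:45 = 01:45 UTC on Sep 16.
Add 3 hours and 6 minutes travel time → 04:51 UTC.
Bellhaven is UTC+6:30, so local arrival = 04:51 + 6:30 = 11:21 on Sep 16.

11:21 on September 16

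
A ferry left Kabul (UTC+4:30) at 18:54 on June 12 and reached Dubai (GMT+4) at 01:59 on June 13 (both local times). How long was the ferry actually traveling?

7 hours 35 minutes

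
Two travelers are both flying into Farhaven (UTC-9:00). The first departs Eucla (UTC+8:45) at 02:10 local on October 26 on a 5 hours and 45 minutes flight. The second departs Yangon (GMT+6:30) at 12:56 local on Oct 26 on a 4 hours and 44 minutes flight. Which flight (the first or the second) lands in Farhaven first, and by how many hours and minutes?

the first, by 12 hours

Flight 1 in UTC: 02:10 − 8:45 = 17:25 on Oct 25.
+5 hours and 45 minutes → arrive 23:10 UTC on Oct 25.
Flight 2 in UTC: 12:56 − 6:30 = 06:26 on Oct 26.
+4 hours 44 minutes → arrive 11:10 UTC on Oct 26.
Flight 1 lands earlier by 12 hours.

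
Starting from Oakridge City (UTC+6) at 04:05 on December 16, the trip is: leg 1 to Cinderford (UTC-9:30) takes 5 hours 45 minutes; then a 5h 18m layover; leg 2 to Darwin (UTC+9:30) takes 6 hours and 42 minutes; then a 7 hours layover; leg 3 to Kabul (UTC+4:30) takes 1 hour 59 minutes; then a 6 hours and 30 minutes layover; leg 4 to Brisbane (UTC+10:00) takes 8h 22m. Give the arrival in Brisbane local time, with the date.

01:41 on Dec 18

Convert departure to UTC: 04:05 − 6:00 = 22:05 UTC on Dec 15.
Add 5 hours and 45 minutes leg 1 → 03:50 UTC (Dec 16).
Add 5 hours and 18 minutes layover in Cinderford → 09:08 UTC.
Add 6 hours 42 minutes leg 2 → 15:50 UTC.
Add 7 hours layover in Darwin → 22:50 UTC.
Add 1 hour 59 minutes leg 3 → 00:49 UTC (Dec 17).
Add 6 hours 30 minutes layover in Kabul → 07:19 UTC.
Add 8 hours 22 minutes leg 4 → 15:41 UTC.
Brisbane is UTC+10:00, so local arrival = 15:41 + 10:00 = 01:41 on Dec 18.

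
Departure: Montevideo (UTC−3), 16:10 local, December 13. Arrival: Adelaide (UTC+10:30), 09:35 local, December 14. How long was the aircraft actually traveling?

Departure in UTC: 16:10 + 3:00 = 19:10 on Dec 13.
Arrival in UTC: 09:35 − 10:30 = 23:05 on Dec 13.
Elapsed = 23:05 − 19:10 = 3 hours 55 minutes.

3 hours 55 minutes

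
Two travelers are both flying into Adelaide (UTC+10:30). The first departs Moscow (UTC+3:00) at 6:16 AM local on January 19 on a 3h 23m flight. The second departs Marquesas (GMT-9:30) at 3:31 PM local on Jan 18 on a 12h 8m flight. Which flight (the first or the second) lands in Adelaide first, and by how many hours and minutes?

the first, by 6 hours 30 minutes

Flight 1 in UTC: 6:16 AM − 3:00 = 3:16 AM on Jan 19.
+3 hours 23 minutes → arrive 6:39 AM UTC on Jan 19.
Flight 2 in UTC: 3:31 PM + 9:30 = 1:01 AM on Jan 19.
+12 hours 8 minutes → arrive 1:09 PM UTC on Jan 19.
Flight 1 lands earlier by 6 hours 30 minutes.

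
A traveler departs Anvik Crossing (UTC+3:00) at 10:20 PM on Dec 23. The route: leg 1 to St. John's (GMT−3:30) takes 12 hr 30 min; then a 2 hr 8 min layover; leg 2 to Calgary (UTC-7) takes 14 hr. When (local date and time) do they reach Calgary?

4:58 PM on December 24

Convert departure to UTC: 10:20 PM − 3:00 = 7:20 PM UTC on Dec 23.
Add 12 hours and 30 minutes leg 1 → 7:50 AM UTC (Dec 24).
Add 2 hours and 8 minutes layover in St. John's → 9:58 AM UTC.
Add 14 hours leg 2 → 11:58 PM UTC.
Calgary is UTC−7:00, so local arrival = 11:58 PM − 7:00 = 4:58 PM on Dec 24.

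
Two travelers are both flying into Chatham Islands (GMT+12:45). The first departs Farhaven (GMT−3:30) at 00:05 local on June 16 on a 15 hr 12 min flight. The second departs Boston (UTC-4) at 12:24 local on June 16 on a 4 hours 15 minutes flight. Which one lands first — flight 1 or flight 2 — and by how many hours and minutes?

the first, by 1 hour 52 minutes

Flight 1 in UTC: 00:05 + 3:30 = 03:35 on Jun 16.
+15 hours and 12 minutes → arrive 18:47 UTC on Jun 16.
Flight 2 in UTC: 12:24 + 4:00 = 16:24 on Jun 16.
+4 hours and 15 minutes → arrive 20:39 UTC on Jun 16.
Flight 1 lands earlier by 1 hour 52 minutes.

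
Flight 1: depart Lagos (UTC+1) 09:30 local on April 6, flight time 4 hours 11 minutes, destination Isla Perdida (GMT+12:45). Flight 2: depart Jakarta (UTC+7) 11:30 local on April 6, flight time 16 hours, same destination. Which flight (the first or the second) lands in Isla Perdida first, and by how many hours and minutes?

the first, by 7 hours 49 minutes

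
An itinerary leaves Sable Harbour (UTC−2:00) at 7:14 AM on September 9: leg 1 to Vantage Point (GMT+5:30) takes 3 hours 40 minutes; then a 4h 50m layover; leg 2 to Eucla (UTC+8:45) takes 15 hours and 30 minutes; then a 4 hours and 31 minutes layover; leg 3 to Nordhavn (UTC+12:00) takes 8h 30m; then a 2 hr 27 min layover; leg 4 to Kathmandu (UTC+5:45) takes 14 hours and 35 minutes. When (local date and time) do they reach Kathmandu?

9:02 PM on Sep 11

Convert departure to UTC: 7:14 AM + 2:00 = 9:14 AM UTC on Sep 9.
Add 3 hours and 40 minutes leg 1 → 12:54 PM UTC.
Add 4 hours 50 minutes layover in Vantage Point → 5:44 PM UTC.
Add 15 hours 30 minutes leg 2 → 9:14 AM UTC (Sep 10).
Add 4 hours 31 minutes layover in Eucla → 1:45 PM UTC.
Add 8 hours 30 minutes leg 3 → 10:15 PM UTC.
Add 2 hours and 27 minutes layover in Nordhavn → 12:42 AM UTC (Sep 11).
Add 14 hours and 35 minutes leg 4 → 3:17 PM UTC.
Kathmandu is UTC+5:45, so local arrival = 3:17 PM + 5:45 = 9:02 PM on Sep 11.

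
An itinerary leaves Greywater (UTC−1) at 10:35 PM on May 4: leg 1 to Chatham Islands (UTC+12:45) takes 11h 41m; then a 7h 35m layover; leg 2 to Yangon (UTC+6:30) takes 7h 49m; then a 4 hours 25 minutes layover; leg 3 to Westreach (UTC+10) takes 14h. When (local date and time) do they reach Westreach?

Convert departure to UTC: 10:35 PM + 1:00 = 11:35 PM UTC on May 4.
Add 11 hours and 41 minutes leg 1 → 11:16 AM UTC (May 5).
Add 7 hours 35 minutes layover in Chatham Islands → 6:51 PM UTC.
Add 7 hours 49 minutes leg 2 → 2:40 AM UTC (May 6).
Add 4 hours and 25 minutes layover in Yangon → 7:05 AM UTC.
Add 14 hours leg 3 → 9:05 PM UTC.
Westreach is UTC+10:00, so local arrival = 9:05 PM + 10:00 = 7:05 AM on May 7.

7:05 AM on May 7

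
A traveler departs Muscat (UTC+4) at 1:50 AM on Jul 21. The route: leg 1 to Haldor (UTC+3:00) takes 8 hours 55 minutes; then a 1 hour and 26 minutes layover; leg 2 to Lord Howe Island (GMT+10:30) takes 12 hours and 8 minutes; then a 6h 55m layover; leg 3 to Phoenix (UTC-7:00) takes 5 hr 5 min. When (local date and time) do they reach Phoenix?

1:19 AM on Jul 22

Convert departure to UTC: 1:50 AM − 4:00 = 9:50 PM UTC on Jul 20.
Add 8 hours 55 minutes leg 1 → 6:45 AM UTC (Jul 21).
Add 1 hour and 26 minutes layover in Haldor → 8:11 AM UTC.
Add 12 hours and 8 minutes leg 2 → 8:19 PM UTC.
Add 6 hours 55 minutes layover in Lord Howe Island → 3:14 AM UTC (Jul 22).
Add 5 hours 5 minutes leg 3 → 8:19 AM UTC.
Phoenix is UTC−7:00, so local arrival = 8:19 AM − 7:00 = 1:19 AM on Jul 22.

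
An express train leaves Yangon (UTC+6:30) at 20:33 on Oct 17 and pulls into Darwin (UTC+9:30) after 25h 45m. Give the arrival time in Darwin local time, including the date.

01:18 on October 19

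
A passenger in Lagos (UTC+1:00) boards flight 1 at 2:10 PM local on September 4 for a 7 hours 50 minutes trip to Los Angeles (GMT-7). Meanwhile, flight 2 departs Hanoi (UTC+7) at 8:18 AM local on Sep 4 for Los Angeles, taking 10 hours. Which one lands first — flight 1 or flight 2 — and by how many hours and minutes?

Flight 1 in UTC: 2:10 PM − 1:00 = 1:10 PM on Sep 4.
+7 hours 50 minutes → arrive 9:00 PM UTC on Sep 4.
Flight 2 in UTC: 8:18 AM − 7:00 = 1:18 AM on Sep 4.
+10 hours → arrive 11:18 AM UTC on Sep 4.
Flight 2 lands earlier by 9 hours 42 minutes.

the second, by 9 hours 42 minutes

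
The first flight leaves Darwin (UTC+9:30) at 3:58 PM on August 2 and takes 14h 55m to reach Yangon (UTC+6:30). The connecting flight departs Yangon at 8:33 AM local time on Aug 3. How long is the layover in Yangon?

4 hours 40 minutes

Convert departure to UTC: 3:58 PM − 9:30 = 6:28 AM UTC on Aug 2.
Add 14 hours and 55 minutes flight time → 9:23 PM UTC.
Yangon is UTC+6:30, so local arrival = 9:23 PM + 6:30 = 3:53 AM on Aug 3.
Layover = 8:33 AM − 3:53 AM = 4 hours 40 minutes.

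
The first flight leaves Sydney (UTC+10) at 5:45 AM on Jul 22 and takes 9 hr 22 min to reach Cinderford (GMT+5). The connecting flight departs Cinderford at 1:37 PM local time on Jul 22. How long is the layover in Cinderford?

3 hours 30 minutes

Convert departure to UTC: 5:45 AM − 10:00 = 7:45 PM UTC on Jul 21.
Add 9 hours 22 minutes flight time → 5:07 AM UTC (Jul 22).
Cinderford is UTC+5:00, so local arrival = 5:07 AM + 5:00 = 10:07 AM on Jul 22.
Layover = 1:37 PM − 10:07 AM = 3 hours 30 minutes.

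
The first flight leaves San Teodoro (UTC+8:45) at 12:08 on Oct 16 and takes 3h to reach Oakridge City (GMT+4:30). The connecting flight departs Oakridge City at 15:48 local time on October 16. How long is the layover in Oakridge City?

Convert departure to UTC: 12:08 − 8:45 = 03:23 UTC on Oct 16.
Add 3 hours flight time → 06:23 UTC.
Oakridge City is UTC+4:30, so local arrival = 06:23 + 4:30 = 10:53 on Oct 16.
Layover = 15:48 − 10:53 = 4 hours 55 minutes.

4 hours 55 minutes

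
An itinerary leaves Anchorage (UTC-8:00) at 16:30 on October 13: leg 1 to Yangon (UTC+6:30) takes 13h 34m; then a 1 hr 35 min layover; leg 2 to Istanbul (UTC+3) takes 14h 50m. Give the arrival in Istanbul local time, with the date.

Convert departure to UTC: 16:30 + 8:00 = 00:30 UTC on Oct 14.
Add 13 hours and 34 minutes leg 1 → 14:04 UTC.
Add 1 hour 35 minutes layover in Yangon → 15:39 UTC.
Add 14 hours 50 minutes leg 2 → 06:29 UTC (Oct 15).
Istanbul is UTC+3:00, so local arrival = 06:29 + 3:00 = 09:29 on Oct 15.

09:29 on October 15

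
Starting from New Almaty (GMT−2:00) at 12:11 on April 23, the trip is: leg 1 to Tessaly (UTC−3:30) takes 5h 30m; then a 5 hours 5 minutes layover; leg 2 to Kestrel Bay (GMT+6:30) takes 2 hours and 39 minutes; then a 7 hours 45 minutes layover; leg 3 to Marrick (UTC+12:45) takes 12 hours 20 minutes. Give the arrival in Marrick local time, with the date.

Convert departure to UTC: 12:11 + 2:00 = 14:11 UTC on Apr 23.
Add 5 hours and 30 minutes leg 1 → 19:41 UTC.
Add 5 hours 5 minutes layover in Tessaly → 00:46 UTC (Apr 24).
Add 2 hours 39 minutes leg 2 → 03:25 UTC.
Add 7 hours 45 minutes layover in Kestrel Bay → 11:10 UTC.
Add 12 hours 20 minutes leg 3 → 23:30 UTC.
Marrick is UTC+12:45, so local arrival = 23:30 + 12:45 = 12:15 on Apr 25.

12:15 on April 25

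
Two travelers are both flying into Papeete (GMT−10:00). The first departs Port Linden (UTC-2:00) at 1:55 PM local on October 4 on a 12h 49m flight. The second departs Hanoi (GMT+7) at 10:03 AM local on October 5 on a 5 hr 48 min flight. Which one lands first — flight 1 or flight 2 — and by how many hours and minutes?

the first, by 4 hours 7 minutes

Flight 1 in UTC: 1:55 PM + 2:00 = 3:55 PM on Oct 4.
+12 hours and 49 minutes → arrive 4:44 AM UTC on Oct 5.
Flight 2 in UTC: 10:03 AM − 7:00 = 3:03 AM on Oct 5.
+5 hours 48 minutes → arrive 8:51 AM UTC on Oct 5.
Flight 1 lands earlier by 4 hours 7 minutes.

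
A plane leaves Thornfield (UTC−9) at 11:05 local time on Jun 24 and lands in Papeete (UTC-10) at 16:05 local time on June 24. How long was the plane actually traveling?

Papeete is 1:00 behind Thornfield.
Clock-face elapsed time (ignoring zones) is 5 hours.
Actual elapsed = 5 hours + 1:00 = 6 hours.

6 hours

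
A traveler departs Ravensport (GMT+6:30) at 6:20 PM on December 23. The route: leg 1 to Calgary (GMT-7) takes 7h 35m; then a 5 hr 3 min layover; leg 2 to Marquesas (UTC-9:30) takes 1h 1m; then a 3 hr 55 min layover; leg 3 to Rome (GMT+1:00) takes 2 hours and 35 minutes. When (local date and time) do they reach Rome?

8:59 AM on December 24

Convert departure to UTC: 6:20 PM − 6:30 = 11:50 AM UTC on Dec 23.
Add 7 hours and 35 minutes leg 1 → 7:25 PM UTC.
Add 5 hours 3 minutes layover in Calgary → 12:28 AM UTC (Dec 24).
Add 1 hour 1 minute leg 2 → 1:29 AM UTC.
Add 3 hours and 55 minutes layover in Marquesas → 5:24 AM UTC.
Add 2 hours 35 minutes leg 3 → 7:59 AM UTC.
Rome is UTC+1:00, so local arrival = 7:59 AM + 1:00 = 8:59 AM on Dec 24.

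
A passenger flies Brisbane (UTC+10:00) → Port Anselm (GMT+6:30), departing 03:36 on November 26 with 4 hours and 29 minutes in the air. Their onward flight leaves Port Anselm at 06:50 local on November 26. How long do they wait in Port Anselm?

2 hours 15 minutes

Convert departure to UTC: 03:36 − 10:00 = 17:36 UTC on Nov 25.
Add 4 hours and 29 minutes flight time → 22:05 UTC.
Port Anselm is UTC+6:30, so local arrival = 22:05 + 6:30 = 04:35 on Nov 26.
Layover = 06:50 − 04:35 = 2 hours 15 minutes.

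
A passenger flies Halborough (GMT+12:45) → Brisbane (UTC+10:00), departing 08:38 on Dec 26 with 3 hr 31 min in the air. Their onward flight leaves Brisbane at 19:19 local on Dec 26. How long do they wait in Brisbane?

9 hours 55 minutes

Convert departure to UTC: 08:38 − 12:45 = 19:53 UTC on Dec 25.
Add 3 hours and 31 minutes flight time → 23:24 UTC.
Brisbane is UTC+10:00, so local arrival = 23:24 + 10:00 = 09:24 on Dec 26.
Layover = 19:19 − 09:24 = 9 hours 55 minutes.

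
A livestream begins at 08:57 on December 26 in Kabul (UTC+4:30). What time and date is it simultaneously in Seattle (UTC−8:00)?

20:27 on Dec 25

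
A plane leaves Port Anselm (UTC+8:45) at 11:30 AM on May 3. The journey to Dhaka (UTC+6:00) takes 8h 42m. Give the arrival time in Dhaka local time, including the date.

Convert departure to UTC: 11:30 AM − 8:45 = 2:45 AM UTC on May 3.
Add 8 hours and 42 minutes travel time → 11:27 AM UTC.
Dhaka is UTC+6:00, so local arrival = 11:27 AM + 6:00 = 5:27 PM on May 3.

5:27 PM on May 3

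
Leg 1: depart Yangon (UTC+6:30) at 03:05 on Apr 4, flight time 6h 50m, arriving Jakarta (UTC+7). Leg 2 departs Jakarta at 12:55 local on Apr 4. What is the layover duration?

2 hours 30 minutes

Convert departure to UTC: 03:05 − 6:30 = 20:35 UTC on Apr 3.
Add 6 hours 50 minutes flight time → 03:25 UTC (Apr 4).
Jakarta is UTC+7:00, so local arrival = 03:25 + 7:00 = 10:25 on Apr 4.
Layover = 12:55 − 10:25 = 2 hours 30 minutes.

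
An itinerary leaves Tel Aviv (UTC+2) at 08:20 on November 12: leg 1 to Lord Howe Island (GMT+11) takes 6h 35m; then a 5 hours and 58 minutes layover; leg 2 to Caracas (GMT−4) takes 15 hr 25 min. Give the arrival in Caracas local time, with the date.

06:18 on Nov 13

Convert departure to UTC: 08:20 − 2:00 = 06:20 UTC on Nov 12.
Add 6 hours 35 minutes leg 1 → 12:55 UTC.
Add 5 hours and 58 minutes layover in Lord Howe Island → 18:53 UTC.
Add 15 hours 25 minutes leg 2 → 10:18 UTC (Nov 13).
Caracas is UTC−4:00, so local arrival = 10:18 − 4:00 = 06:18 on Nov 13.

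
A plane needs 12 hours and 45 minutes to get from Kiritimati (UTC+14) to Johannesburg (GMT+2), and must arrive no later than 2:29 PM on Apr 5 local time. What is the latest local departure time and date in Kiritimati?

Target arrival in UTC: 2:29 PM − 2:00 = 12:29 PM on Apr 5.
Subtract 12 hours 45 minutes → departure 11:44 PM UTC on Apr 4.
Kiritimati is UTC+14:00: 11:44 PM + 14:00 = 1:44 PM on Apr 5.

1:44 PM on April 5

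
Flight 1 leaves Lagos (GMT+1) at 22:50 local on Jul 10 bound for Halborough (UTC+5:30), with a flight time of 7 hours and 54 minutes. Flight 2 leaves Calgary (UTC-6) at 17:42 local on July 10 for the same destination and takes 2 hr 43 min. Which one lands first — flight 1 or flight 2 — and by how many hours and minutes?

the second, by 3 hours 19 minutes

Flight 1 in UTC: 22:50 − 1:00 = 21:50 on Jul 10.
+7 hours and 54 minutes → arrive 05:44 UTC on Jul 11.
Flight 2 in UTC: 17:42 + 6:00 = 23:42 on Jul 10.
+2 hours 43 minutes → arrive 02:25 UTC on Jul 11.
Flight 2 lands earlier by 3 hours 19 minutes.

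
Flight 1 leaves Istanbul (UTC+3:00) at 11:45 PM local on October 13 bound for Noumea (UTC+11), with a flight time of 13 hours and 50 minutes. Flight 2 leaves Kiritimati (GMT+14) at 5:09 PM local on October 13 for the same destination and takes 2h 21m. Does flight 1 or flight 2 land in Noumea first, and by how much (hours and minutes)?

Flight 1 in UTC: 11:45 PM − 3:00 = 8:45 PM on Oct 13.
+13 hours and 50 minutes → arrive 10:35 AM UTC on Oct 14.
Flight 2 in UTC: 5:09 PM − 14:00 = 3:09 AM on Oct 13.
+2 hours 21 minutes → arrive 5:30 AM UTC on Oct 13.
Flight 2 lands earlier by 29 hours 5 minutes.

the second, by 29 hours 5 minutes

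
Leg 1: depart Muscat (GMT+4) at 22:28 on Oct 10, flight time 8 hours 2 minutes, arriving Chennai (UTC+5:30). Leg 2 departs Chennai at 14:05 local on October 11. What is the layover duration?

6 hours 5 minutes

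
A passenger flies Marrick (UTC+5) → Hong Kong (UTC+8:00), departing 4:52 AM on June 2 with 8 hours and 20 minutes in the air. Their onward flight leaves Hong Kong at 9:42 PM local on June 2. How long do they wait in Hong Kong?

5 hours 30 minutes

Convert departure to UTC: 4:52 AM − 5:00 = 11:52 PM UTC on Jun 1.
Add 8 hours and 20 minutes flight time → 8:12 AM UTC (Jun 2).
Hong Kong is UTC+8:00, so local arrival = 8:12 AM + 8:00 = 4:12 PM on Jun 2.
Layover = 9:42 PM − 4:12 PM = 5 hours 30 minutes.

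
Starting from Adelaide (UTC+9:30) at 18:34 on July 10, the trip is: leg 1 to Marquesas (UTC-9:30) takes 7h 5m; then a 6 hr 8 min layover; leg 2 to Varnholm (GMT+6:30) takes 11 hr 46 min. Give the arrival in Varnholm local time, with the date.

Convert departure to UTC: 18:34 − 9:30 = 09:04 UTC on Jul 10.
Add 7 hours and 5 minutes leg 1 → 16:09 UTC.
Add 6 hours and 8 minutes layover in Marquesas → 22:17 UTC.
Add 11 hours and 46 minutes leg 2 → 10:03 UTC (Jul 11).
Varnholm is UTC+6:30, so local arrival = 10:03 + 6:30 = 16:33 on Jul 11.

16:33 on July 11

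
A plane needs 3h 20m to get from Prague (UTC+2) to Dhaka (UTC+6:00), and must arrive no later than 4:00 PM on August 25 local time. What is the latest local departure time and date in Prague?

8:40 AM on Aug 25

Target arrival in UTC: 4:00 PM − 6:00 = 10:00 AM on Aug 25.
Subtract 3 hours and 20 minutes → departure 6:40 AM UTC on Aug 25.
Prague is UTC+2:00: 6:40 AM + 2:00 = 8:40 AM on Aug 25.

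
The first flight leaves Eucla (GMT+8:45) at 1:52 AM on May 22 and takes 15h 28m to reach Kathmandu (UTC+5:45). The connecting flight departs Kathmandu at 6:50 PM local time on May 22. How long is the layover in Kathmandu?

Convert departure to UTC: 1:52 AM − 8:45 = 5:07 PM UTC on May 21.
Add 15 hours 28 minutes flight time → 8:35 AM UTC (May 22).
Kathmandu is UTC+5:45, so local arrival = 8:35 AM + 5:45 = 2:20 PM on May 22.
Layover = 6:50 PM − 2:20 PM = 4 hours 30 minutes.

4 hours 30 minutes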